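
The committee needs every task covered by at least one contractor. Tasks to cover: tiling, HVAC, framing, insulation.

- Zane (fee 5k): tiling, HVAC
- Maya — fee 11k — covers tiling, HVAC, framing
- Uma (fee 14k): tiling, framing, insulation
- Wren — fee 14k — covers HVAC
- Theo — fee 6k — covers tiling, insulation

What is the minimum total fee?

This is a weighted set-cover instance.
The greedy cost-per-new-task heuristic would pick Zane, Theo, and Maya for 22, but a cheaper cover exists.
Choose Maya and Theo: together they cover tiling, HVAC, framing, insulation — every task.
Total fee: 11 + 6 = 17.
No cover costs less than 17.

17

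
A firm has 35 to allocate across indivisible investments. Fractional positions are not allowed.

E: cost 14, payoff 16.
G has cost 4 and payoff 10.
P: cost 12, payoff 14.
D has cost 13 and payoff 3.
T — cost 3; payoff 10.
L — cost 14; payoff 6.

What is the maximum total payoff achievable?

50

This is an integer program with binary decision variables.
Allowing fractional choices, the relaxed optimum would be about 50.9, but investments are indivisible.
E + P + T: cost 14 + 12 + 3 = 29 ≤ 35, payoff 16 + 14 + 10 = 40.
E + G + P + T: cost 14 + 4 + 12 + 3 = 33 ≤ 35, payoff 16 + 10 + 14 + 10 = 50.
E + G + T + L: cost 14 + 4 + 3 + 14 = 35 ≤ 35, payoff 16 + 10 + 10 + 6 = 42.
Best is E, G, P, and T with total payoff 50.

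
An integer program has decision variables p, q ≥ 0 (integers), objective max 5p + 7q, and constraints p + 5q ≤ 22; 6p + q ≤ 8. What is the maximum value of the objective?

28

The continuous relaxation peaks at (0.621, 4.28) with value 33.03; rounding to a feasible lattice point costs some objective.
(p,q)=(0,4): 1·0+5·4=20≤22, 6·0+1·4=4≤8, objective 28.
(p,q)=(0,3): 1·0+5·3=15≤22, 6·0+1·3=3≤8, objective 21.
Maximum is 28 at (p,q)=(0,4).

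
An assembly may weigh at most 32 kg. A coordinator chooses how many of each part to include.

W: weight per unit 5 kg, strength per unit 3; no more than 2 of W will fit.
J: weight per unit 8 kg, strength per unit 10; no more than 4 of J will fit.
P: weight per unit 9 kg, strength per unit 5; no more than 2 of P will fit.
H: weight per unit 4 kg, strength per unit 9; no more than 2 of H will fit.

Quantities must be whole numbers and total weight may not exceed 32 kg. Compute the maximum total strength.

48

This is a bounded integer knapsack.
Take 3×J and 2×H: weight 32 ≤ 32, strength 3·10 + 2·9 = 48.
H has the best ratio (9/4) and is taken to its limit of 2; remaining capacity is filled optimally with the others.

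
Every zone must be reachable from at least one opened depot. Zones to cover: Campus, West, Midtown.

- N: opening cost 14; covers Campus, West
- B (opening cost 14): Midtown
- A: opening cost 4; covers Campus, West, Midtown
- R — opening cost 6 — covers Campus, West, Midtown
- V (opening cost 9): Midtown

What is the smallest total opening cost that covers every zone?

A alone covers Campus, West, Midtown — every zone.
Total opening cost: 4.

4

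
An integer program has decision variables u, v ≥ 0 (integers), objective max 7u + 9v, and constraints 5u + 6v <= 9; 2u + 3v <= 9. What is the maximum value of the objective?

Relaxing integrality, the LP optimum is 13.50 at (u,v) = (0, 1.5), which is not an integer point.
(u,v)=(0,1): 5·0+6·1=6≤9, 2·0+3·1=3≤9, objective 9.
(u,v)=(1,0): 5·1+6·0=5≤9, 2·1+3·0=2≤9, objective 7.
Maximum is 9 at (u,v)=(0,1).

9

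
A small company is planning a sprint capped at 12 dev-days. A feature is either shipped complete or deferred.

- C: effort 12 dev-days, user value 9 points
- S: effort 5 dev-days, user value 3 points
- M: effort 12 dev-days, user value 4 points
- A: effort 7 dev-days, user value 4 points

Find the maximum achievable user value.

9

S + A: effort 5 + 7 = 12 ≤ 12, user value 3 + 4 = 7.
C: effort 12 ≤ 12, user value 9.
Best is C with total user value 9.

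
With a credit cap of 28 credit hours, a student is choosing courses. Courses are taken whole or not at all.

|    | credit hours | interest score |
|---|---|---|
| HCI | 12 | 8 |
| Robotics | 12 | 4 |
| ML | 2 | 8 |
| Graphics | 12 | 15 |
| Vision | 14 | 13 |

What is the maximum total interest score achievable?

36

HCI + ML + Graphics: credit hours 12 + 2 + 12 = 26 ≤ 28, interest score 8 + 8 + 15 = 31.
ML + Graphics + Vision: credit hours 2 + 12 + 14 = 28 ≤ 28, interest score 8 + 15 + 13 = 36.
HCI + ML + Vision: credit hours 12 + 2 + 14 = 28 ≤ 28, interest score 8 + 8 + 13 = 29.
Best is ML, Graphics, and Vision with total interest score 36.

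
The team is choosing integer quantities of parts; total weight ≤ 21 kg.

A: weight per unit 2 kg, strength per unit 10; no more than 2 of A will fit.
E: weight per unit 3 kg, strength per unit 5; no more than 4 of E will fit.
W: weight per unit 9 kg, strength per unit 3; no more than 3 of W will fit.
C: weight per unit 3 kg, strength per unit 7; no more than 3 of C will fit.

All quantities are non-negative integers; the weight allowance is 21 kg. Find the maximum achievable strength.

51

This is a bounded integer knapsack.
A has the best ratio (10/2); taking only A gives at most 2×10 = 20 (stopped by the supply cap of 2).
Mixing does better — 2×A, 2×E, and 3×C: weight 19 ≤ 21, strength 2·10 + 2·5 + 3·7 = 51.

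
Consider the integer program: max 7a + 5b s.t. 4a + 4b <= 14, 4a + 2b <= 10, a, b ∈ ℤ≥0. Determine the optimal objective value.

19

(a,b)=(2,1): 4·2+4·1=12≤14, 4·2+2·1=10≤10, objective 19.
(a,b)=(1,2): 4·1+4·2=12≤14, 4·1+2·2=8≤10, objective 17.
(a,b)=(0,3): 4·0+4·3=12≤14, 4·0+2·3=6≤10, objective 15.
(a,b)=(2,0): 4·2+4·0=8≤14, 4·2+2·0=8≤10, objective 14.
The best lattice point is (2,1), giving 19.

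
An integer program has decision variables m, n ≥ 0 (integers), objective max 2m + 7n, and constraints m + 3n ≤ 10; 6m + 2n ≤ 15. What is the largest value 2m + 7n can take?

23

(m,n)=(1,3) is feasible, giving 23.
(m,n)=(0,3) is feasible, giving 21.
(m,n)=(1,2) is feasible, giving 16.
The best lattice point is (1,3), giving 23.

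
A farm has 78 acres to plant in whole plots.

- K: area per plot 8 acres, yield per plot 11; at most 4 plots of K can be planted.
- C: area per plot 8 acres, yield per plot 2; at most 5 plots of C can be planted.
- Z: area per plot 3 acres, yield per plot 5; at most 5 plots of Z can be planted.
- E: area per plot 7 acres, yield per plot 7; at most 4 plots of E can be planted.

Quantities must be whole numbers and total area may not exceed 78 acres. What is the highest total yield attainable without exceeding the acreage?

Z has the best ratio (5/3); taking only Z gives at most 5×5 = 25 (stopped by the supply cap of 5).
Mixing does better — 4×K, 5×Z, and 4×E: area 75 ≤ 78, yield 4·11 + 5·5 + 4·7 = 97.

97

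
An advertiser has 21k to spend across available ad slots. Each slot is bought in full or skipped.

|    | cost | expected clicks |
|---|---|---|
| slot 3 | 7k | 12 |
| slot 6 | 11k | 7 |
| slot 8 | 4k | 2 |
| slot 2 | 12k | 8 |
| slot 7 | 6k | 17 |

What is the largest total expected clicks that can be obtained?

31

Allowing fractional choices, the relaxed optimum would be about 34.3, but ad slots are indivisible.
slot 3 + slot 8 + slot 7: cost 7 + 4 + 6 = 17 ≤ 21, expected clicks 12 + 2 + 17 = 31.
slot 3 + slot 7: cost 7 + 6 = 13 ≤ 21, expected clicks 12 + 17 = 29.
Best is slot 3, slot 8, and slot 7 with total expected clicks 31.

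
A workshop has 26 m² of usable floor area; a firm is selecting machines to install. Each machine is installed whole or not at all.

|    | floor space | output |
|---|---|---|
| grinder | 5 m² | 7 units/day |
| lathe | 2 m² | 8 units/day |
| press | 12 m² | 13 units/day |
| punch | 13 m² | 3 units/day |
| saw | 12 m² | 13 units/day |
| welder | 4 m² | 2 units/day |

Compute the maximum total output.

Allowing fractional choices, the relaxed optimum would be about 35.6, but machines are indivisible.
lathe + press + saw: floor space 2 + 12 + 12 = 26 ≤ 26, output 8 + 13 + 13 = 34.
grinder + lathe + press + welder: floor space 5 + 2 + 12 + 4 = 23 ≤ 26, output 7 + 8 + 13 + 2 = 30.
Best is lathe, press, and saw with total output 34.

34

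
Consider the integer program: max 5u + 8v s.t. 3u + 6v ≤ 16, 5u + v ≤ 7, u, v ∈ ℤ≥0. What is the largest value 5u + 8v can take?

The continuous relaxation peaks at (0.963, 2.19) with value 22.30; rounding to a feasible lattice point costs some objective.
(u,v)=(1,2) is feasible, giving 21.
(u,v)=(0,2) is feasible, giving 16.
(u,v)=(1,1) is feasible, giving 13.
The best lattice point is (1,2), giving 21.

21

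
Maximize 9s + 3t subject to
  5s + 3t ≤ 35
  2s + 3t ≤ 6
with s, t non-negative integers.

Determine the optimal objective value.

(s,t)=(3,0): 5·3+3·0=15≤35, 2·3+3·0=6≤6, objective 27.
(s,t)=(2,0): 5·2+3·0=10≤35, 2·2+3·0=4≤6, objective 18.
The best lattice point is (3,0), giving 27.

27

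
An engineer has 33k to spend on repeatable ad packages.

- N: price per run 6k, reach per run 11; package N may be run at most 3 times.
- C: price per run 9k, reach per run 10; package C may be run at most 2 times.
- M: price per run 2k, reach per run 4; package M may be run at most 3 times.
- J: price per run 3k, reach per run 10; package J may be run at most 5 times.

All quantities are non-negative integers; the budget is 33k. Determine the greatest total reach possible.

Take 2×N, 3×M, and 5×J: price 33 ≤ 33, reach 2·11 + 3·4 + 5·10 = 84.
J has the best ratio (10/3) and is taken to its limit of 5; remaining capacity is filled optimally with the others.

84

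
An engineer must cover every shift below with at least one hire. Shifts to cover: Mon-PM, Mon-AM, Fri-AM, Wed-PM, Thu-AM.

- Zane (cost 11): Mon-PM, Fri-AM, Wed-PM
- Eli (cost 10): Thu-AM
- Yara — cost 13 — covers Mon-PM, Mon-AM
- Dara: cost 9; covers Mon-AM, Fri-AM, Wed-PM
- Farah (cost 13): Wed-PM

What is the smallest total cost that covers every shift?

Choose Zane, Eli, and Dara: together they cover Mon-PM, Mon-AM, Fri-AM, Wed-PM, Thu-AM — every shift.
Total cost: 11 + 10 + 9 = 30.
No cover costs less than 30.

30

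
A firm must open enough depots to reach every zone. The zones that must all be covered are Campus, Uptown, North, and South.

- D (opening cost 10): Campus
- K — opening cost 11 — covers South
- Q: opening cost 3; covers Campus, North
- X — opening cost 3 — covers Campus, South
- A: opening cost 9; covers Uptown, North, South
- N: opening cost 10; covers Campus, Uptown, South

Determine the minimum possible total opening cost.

This is a weighted set-cover instance.
The greedy cost-per-new-zone heuristic would pick Q, X, and A for 15, but a cheaper cover exists.
Choose Q and A: together they cover Campus, Uptown, North, South — every zone.
Total opening cost: 3 + 9 = 12.
No cover costs less than 12.

12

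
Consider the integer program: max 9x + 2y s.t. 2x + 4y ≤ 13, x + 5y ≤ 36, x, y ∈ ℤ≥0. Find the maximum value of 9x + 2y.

54

(x,y)=(6,0) is feasible, giving 54.
(x,y)=(5,0) is feasible, giving 45.
No feasible integer point exceeds 54.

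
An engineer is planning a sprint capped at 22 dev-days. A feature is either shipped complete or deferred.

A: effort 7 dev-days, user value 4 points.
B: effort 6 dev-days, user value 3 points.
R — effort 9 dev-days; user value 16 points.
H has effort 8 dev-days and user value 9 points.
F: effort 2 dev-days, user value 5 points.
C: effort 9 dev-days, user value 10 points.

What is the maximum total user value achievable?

This is an integer program with binary decision variables.
Allowing fractional choices, the relaxed optimum would be about 33.3, but features are indivisible.
R + H + F: effort 9 + 8 + 2 = 19 ≤ 22, user value 16 + 9 + 5 = 30.
R + F + C: effort 9 + 2 + 9 = 20 ≤ 22, user value 16 + 5 + 10 = 31.
Best is R, F, and C with total user value 31.

31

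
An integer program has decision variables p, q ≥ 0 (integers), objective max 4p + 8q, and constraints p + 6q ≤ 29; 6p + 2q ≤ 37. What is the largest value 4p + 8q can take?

48

(p,q)=(4,4): 1·4+6·4=28≤29, 6·4+2·4=32≤37, objective 48.
(p,q)=(3,4): 1·3+6·4=27≤29, 6·3+2·4=26≤37, objective 44.
(p,q)=(5,3): 1·5+6·3=23≤29, 6·5+2·3=36≤37, objective 44.
(p,q)=(4,3): 1·4+6·3=22≤29, 6·4+2·3=30≤37, objective 40.
Maximum is 48 at (p,q)=(4,4).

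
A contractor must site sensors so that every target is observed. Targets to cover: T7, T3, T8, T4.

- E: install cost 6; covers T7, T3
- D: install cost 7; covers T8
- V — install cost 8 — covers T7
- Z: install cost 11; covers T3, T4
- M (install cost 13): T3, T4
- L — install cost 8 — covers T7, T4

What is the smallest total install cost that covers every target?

Choose E, D, and L: together they cover T7, T3, T8, T4 — every target.
Total install cost: 6 + 7 + 8 = 21.

21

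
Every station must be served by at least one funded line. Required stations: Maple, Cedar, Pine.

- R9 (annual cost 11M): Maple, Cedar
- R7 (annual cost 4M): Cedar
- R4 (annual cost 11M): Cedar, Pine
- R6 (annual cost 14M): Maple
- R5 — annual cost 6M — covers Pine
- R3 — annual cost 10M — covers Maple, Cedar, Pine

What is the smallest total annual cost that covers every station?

10

This is an integer covering problem.
R3 alone covers Maple, Cedar, Pine — every station.
Total annual cost: 10.
No cover costs less than 10.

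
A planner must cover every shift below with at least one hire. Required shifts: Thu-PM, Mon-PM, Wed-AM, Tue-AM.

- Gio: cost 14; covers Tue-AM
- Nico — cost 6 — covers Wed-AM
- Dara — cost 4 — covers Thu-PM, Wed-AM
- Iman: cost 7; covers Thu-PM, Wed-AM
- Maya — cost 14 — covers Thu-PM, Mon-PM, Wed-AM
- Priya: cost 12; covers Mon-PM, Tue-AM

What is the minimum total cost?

This is an integer covering problem.
Choose Dara and Priya: together they cover Thu-PM, Mon-PM, Wed-AM, Tue-AM — every shift.
Total cost: 4 + 12 = 16.
No cover costs less than 16.

16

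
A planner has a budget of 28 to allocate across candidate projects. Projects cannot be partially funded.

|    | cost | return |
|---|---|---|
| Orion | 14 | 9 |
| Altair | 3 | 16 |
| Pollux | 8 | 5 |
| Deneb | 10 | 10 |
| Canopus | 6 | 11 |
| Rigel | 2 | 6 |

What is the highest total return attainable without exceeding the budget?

Altair + Pollux + Deneb + Canopus: cost 3 + 8 + 10 + 6 = 27 ≤ 28, return 16 + 5 + 10 + 11 = 42.
Altair + Deneb + Canopus + Rigel: cost 3 + 10 + 6 + 2 = 21 ≤ 28, return 16 + 10 + 11 + 6 = 43.
Orion + Altair + Canopus + Rigel: cost 14 + 3 + 6 + 2 = 25 ≤ 28, return 9 + 16 + 11 + 6 = 42.
Best is Altair, Deneb, Canopus, and Rigel with total return 43.

43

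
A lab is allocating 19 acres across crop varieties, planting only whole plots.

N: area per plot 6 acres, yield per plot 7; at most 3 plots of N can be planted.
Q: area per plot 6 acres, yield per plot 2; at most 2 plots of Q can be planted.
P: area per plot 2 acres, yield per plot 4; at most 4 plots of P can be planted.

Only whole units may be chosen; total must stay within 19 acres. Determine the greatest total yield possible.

Take 2×N and 3×P: area 18 ≤ 19, yield 2·7 + 3·4 = 26.
No other integer combination yields more.

26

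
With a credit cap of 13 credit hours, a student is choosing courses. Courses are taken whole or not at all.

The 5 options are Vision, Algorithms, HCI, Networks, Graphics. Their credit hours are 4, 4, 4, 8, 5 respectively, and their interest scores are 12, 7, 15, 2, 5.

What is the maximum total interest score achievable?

34

Vision + HCI + Graphics: credit hours 4 + 4 + 5 = 13 ≤ 13, interest score 12 + 15 + 5 = 32.
Vision + Algorithms + HCI: credit hours 4 + 4 + 4 = 12 ≤ 13, interest score 12 + 7 + 15 = 34.
Best is Vision, Algorithms, and HCI with total interest score 34.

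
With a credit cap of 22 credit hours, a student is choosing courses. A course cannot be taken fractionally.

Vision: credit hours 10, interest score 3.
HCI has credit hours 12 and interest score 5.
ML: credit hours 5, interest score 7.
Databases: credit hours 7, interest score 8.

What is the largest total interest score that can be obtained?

18

ML + Databases: credit hours 5 + 7 = 12 ≤ 22, interest score 7 + 8 = 15.
Vision + ML + Databases: credit hours 10 + 5 + 7 = 22 ≤ 22, interest score 3 + 7 + 8 = 18.
HCI + Databases: credit hours 12 + 7 = 19 ≤ 22, interest score 5 + 8 = 13.
Best is Vision, ML, and Databases with total interest score 18.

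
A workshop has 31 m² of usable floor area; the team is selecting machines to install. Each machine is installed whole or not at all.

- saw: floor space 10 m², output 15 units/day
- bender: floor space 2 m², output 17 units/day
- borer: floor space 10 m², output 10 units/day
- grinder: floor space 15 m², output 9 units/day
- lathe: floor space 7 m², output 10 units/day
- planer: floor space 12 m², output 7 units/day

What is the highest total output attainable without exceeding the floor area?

saw + bender + lathe + planer: floor space 10 + 2 + 7 + 12 = 31 ≤ 31, output 15 + 17 + 10 + 7 = 49.
saw + bender + borer + lathe: floor space 10 + 2 + 10 + 7 = 29 ≤ 31, output 15 + 17 + 10 + 10 = 52.
bender + borer + lathe + planer: floor space 2 + 10 + 7 + 12 = 31 ≤ 31, output 17 + 10 + 10 + 7 = 44.
Best is saw, bender, borer, and lathe with total output 52.

52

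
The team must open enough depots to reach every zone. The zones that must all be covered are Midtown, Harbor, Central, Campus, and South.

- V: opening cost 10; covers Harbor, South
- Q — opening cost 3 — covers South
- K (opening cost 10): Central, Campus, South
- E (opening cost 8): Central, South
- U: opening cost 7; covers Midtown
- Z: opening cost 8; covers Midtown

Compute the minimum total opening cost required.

The greedy cost-per-new-zone heuristic would pick Q, K, U, and V for 30, but a cheaper cover exists.
Choose V, K, and U: together they cover Midtown, Harbor, Central, Campus, South — every zone.
Total opening cost: 10 + 10 + 7 = 27.
No cover costs less than 27.

27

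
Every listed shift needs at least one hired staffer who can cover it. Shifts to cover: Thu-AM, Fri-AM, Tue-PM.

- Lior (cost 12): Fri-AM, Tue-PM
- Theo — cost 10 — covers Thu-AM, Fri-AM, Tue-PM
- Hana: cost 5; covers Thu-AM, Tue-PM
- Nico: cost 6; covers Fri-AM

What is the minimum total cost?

10

This is a weighted set-cover instance.
The greedy cost-per-new-shift heuristic would pick Hana and Nico for 11, but a cheaper cover exists.
Theo alone covers Thu-AM, Fri-AM, Tue-PM — every shift.
Total cost: 10.
No cover costs less than 10.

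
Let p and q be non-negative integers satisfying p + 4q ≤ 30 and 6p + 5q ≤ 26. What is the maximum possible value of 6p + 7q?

35

Relaxing integrality, the LP optimum is 36.40 at (p,q) = (0, 5.2), which is not an integer point.
(p,q)=(0,5): 1·0+4·5=20≤30, 6·0+5·5=25≤26, objective 35.
(p,q)=(1,4): 1·1+4·4=17≤30, 6·1+5·4=26≤26, objective 34.
(p,q)=(0,4): 1·0+4·4=16≤30, 6·0+5·4=20≤26, objective 28.
No feasible integer point exceeds 35.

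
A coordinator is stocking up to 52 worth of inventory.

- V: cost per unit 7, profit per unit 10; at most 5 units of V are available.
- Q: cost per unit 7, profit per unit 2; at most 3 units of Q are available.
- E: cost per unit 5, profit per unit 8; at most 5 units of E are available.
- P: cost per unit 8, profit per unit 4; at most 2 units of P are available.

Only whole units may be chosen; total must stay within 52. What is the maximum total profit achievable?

E has the best ratio (8/5); taking only E gives at most 5×8 = 40 (stopped by the supply cap of 5).
Mixing does better — 5×V and 3×E: cost 50 ≤ 52, profit 5·10 + 3·8 = 74.

74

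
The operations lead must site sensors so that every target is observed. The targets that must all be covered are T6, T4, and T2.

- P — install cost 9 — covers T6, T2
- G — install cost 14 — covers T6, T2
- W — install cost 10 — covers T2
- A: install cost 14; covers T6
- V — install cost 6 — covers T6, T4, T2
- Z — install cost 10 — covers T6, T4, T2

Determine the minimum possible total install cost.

V alone covers T6, T4, T2 — every target.
Total install cost: 6.
No cover costs less than 6.

6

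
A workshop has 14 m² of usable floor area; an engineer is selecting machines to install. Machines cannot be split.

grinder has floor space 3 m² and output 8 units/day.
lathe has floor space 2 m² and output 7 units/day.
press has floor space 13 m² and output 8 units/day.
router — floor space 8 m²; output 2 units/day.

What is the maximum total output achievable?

This is an integer program with binary decision variables.
Allowing fractional choices, the relaxed optimum would be about 20.5, but machines are indivisible.
grinder + lathe: floor space 3 + 2 = 5 ≤ 14, output 8 + 7 = 15.
grinder + lathe + router: floor space 3 + 2 + 8 = 13 ≤ 14, output 8 + 7 + 2 = 17.
Best is grinder, lathe, and router with total output 17.

17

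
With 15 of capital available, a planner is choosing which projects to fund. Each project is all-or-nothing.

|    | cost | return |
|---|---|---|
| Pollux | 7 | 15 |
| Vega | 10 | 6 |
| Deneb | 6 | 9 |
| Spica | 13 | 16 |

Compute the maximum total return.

This is a 0-1 knapsack instance.
Allowing fractional choices, the relaxed optimum would be about 26.5, but projects are indivisible.
Pollux: cost 7 ≤ 15, return 15.
Spica: cost 13 ≤ 15, return 16.
Pollux + Deneb: cost 7 + 6 = 13 ≤ 15, return 15 + 9 = 24.
Best is Pollux and Deneb with total return 24.

24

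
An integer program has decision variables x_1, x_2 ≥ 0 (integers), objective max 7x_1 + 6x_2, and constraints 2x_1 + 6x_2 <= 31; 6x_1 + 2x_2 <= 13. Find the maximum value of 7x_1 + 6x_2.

30

Relaxing integrality, the LP optimum is 33.50 at (x_1,x_2) = (0.5, 5), which is not an integer point.
(x_1,x_2)=(0,5): 2·0+6·5=30≤31, 6·0+2·5=10≤13, objective 30.
(x_1,x_2)=(0,4): 2·0+6·4=24≤31, 6·0+2·4=8≤13, objective 24.
No feasible integer point exceeds 30.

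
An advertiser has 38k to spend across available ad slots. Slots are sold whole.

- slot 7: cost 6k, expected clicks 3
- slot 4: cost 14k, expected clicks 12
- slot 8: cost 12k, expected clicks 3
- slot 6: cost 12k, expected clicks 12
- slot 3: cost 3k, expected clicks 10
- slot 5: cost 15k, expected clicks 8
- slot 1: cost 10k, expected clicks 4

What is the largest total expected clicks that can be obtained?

Allowing fractional choices, the relaxed optimum would be about 38.8, but ad slots are indivisible.
slot 7 + slot 4 + slot 6 + slot 3: cost 6 + 14 + 12 + 3 = 35 ≤ 38, expected clicks 3 + 12 + 12 + 10 = 37.
slot 4 + slot 6 + slot 3: cost 14 + 12 + 3 = 29 ≤ 38, expected clicks 12 + 12 + 10 = 34.
Best is slot 7, slot 4, slot 6, and slot 3 with total expected clicks 37.

37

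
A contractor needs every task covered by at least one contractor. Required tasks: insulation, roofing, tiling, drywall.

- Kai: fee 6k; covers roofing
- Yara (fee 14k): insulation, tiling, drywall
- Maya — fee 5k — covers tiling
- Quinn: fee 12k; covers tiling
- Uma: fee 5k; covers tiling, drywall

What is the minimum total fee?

20

The greedy cost-per-new-task heuristic would pick Uma, Kai, and Yara for 25, but a cheaper cover exists.
Choose Kai and Yara: together they cover insulation, roofing, tiling, drywall — every task.
Total fee: 6 + 14 = 20.
No cover costs less than 20.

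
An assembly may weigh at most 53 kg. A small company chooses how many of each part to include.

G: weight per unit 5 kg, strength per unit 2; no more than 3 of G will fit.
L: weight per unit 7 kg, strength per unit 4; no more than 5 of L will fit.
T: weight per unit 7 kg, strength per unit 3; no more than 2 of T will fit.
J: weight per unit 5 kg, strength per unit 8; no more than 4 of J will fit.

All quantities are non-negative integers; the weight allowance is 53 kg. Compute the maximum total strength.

50

Take 1×G, 4×L, and 4×J: weight 53 ≤ 53, strength 1·2 + 4·4 + 4·8 = 50.
J has the best ratio (8/5) and is taken to its limit of 4; remaining capacity is filled optimally with the others.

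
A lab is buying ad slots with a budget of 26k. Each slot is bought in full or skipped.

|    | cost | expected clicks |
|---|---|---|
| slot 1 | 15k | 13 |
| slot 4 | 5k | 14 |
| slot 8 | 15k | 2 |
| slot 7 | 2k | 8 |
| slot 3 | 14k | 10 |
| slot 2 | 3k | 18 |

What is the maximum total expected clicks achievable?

53

slot 4 + slot 7 + slot 3 + slot 2: cost 5 + 2 + 14 + 3 = 24 ≤ 26, expected clicks 14 + 8 + 10 + 18 = 50.
slot 1 + slot 4 + slot 7 + slot 2: cost 15 + 5 + 2 + 3 = 25 ≤ 26, expected clicks 13 + 14 + 8 + 18 = 53.
slot 1 + slot 4 + slot 2: cost 15 + 5 + 3 = 23 ≤ 26, expected clicks 13 + 14 + 18 = 45.
Best is slot 1, slot 4, slot 7, and slot 2 with total expected clicks 53.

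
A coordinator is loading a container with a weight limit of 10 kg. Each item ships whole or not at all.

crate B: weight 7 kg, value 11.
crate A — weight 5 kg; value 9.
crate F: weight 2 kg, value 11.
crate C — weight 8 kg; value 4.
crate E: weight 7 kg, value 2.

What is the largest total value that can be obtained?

Treat it as a binary knapsack problem.
Allowing fractional choices, the relaxed optimum would be about 24.7, but items are indivisible.
crate A + crate F: weight 5 + 2 = 7 ≤ 10, value 9 + 11 = 20.
crate B + crate F: weight 7 + 2 = 9 ≤ 10, value 11 + 11 = 22.
Best is crate B and crate F with total value 22.

22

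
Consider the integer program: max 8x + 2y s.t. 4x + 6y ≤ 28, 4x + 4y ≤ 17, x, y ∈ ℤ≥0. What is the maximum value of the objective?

(x,y)=(4,0): 4·4+6·0=16≤28, 4·4+4·0=16≤17, objective 32.
(x,y)=(3,1): 4·3+6·1=18≤28, 4·3+4·1=16≤17, objective 26.
(x,y)=(3,0): 4·3+6·0=12≤28, 4·3+4·0=12≤17, objective 24.
No feasible integer point exceeds 32.

32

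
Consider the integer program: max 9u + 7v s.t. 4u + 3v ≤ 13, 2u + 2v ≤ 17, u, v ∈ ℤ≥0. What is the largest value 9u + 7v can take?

(u,v)=(1,3): 4·1+3·3=13≤13, 2·1+2·3=8≤17, objective 30.
(u,v)=(0,4): 4·0+3·4=12≤13, 2·0+2·4=8≤17, objective 28.
(u,v)=(1,2): 4·1+3·2=10≤13, 2·1+2·2=6≤17, objective 23.
Maximum is 30 at (u,v)=(1,3).

30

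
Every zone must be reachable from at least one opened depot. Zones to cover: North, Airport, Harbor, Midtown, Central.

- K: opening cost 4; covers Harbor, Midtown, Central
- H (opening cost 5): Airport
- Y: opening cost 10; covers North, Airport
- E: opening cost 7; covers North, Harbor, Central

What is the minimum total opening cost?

14

Choose K and Y: together they cover North, Airport, Harbor, Midtown, Central — every zone.
Total opening cost: 4 + 10 = 14.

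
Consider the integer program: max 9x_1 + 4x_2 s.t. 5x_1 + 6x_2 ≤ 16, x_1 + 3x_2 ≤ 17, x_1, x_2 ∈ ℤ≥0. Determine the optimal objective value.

Relaxing integrality, the LP optimum is 28.80 at (x_1,x_2) = (3.2, 0), which is not an integer point.
(x_1,x_2)=(3,0): 5·3+6·0=15≤16, 1·3+3·0=3≤17, objective 27.
(x_1,x_2)=(2,1): 5·2+6·1=16≤16, 1·2+3·1=5≤17, objective 22.
The best lattice point is (3,0), giving 27.

27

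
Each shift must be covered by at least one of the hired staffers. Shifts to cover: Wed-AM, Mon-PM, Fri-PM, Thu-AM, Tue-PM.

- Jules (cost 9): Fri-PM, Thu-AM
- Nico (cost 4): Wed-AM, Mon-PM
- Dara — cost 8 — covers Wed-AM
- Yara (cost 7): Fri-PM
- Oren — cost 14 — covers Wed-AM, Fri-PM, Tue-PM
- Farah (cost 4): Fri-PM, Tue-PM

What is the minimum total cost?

17

Choose Jules, Nico, and Farah: together they cover Wed-AM, Mon-PM, Fri-PM, Thu-AM, Tue-PM — every shift.
Total cost: 9 + 4 + 4 = 17.
No cover costs less than 17.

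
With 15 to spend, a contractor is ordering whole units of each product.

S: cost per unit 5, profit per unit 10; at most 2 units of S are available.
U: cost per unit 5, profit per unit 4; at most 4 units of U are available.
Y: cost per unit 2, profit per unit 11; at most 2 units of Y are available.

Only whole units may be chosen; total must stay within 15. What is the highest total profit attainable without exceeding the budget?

42

2×S and 2×Y: cost 14 ≤ 15, profit 2·10 + 2·11 = 42.
1×S, 1×U, and 2×Y: cost 14 ≤ 15, profit 1·10 + 1·4 + 2·11 = 36.
Best is 42.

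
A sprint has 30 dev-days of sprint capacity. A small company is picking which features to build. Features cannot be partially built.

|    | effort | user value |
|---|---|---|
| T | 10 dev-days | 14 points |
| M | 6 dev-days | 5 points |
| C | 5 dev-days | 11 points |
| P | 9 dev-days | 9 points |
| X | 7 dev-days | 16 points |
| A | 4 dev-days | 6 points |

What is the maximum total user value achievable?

Treat it as a binary knapsack problem.
Allowing fractional choices, the relaxed optimum would be about 51.0, but features are indivisible.
T + C + X + A: effort 10 + 5 + 7 + 4 = 26 ≤ 30, user value 14 + 11 + 16 + 6 = 47.
T + M + C + X: effort 10 + 6 + 5 + 7 = 28 ≤ 30, user value 14 + 5 + 11 + 16 = 46.
T + P + X + A: effort 10 + 9 + 7 + 4 = 30 ≤ 30, user value 14 + 9 + 16 + 6 = 45.
Best is T, C, X, and A with total user value 47.

47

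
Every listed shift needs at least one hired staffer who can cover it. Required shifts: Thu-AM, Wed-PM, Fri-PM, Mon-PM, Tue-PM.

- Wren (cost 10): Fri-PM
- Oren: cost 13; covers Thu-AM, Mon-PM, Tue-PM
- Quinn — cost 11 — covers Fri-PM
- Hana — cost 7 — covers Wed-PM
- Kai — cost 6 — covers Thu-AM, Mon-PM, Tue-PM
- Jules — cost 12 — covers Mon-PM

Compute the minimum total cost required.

23

Choose Wren, Hana, and Kai: together they cover Thu-AM, Wed-PM, Fri-PM, Mon-PM, Tue-PM — every shift.
Total cost: 10 + 7 + 6 = 23.
No cover costs less than 23.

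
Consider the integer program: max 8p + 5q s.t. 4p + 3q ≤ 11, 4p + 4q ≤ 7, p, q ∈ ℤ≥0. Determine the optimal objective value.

(p,q)=(1,0): 4·1+3·0=4≤11, 4·1+4·0=4≤7, objective 8.
(p,q)=(0,1): 4·0+3·1=3≤11, 4·0+4·1=4≤7, objective 5.
(p,q)=(0,0): 4·0+3·0=0≤11, 4·0+4·0=0≤7, objective 0.
No feasible integer point exceeds 8.

8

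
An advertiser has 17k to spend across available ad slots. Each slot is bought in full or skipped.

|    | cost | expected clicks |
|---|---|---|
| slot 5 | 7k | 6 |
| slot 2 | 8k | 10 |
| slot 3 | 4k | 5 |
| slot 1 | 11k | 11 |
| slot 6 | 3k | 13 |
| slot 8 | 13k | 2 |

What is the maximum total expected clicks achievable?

Allowing fractional choices, the relaxed optimum would be about 30.0, but ad slots are indivisible.
slot 5 + slot 3 + slot 6: cost 7 + 4 + 3 = 14 ≤ 17, expected clicks 6 + 5 + 13 = 24.
slot 1 + slot 6: cost 11 + 3 = 14 ≤ 17, expected clicks 11 + 13 = 24.
slot 2 + slot 3 + slot 6: cost 8 + 4 + 3 = 15 ≤ 17, expected clicks 10 + 5 + 13 = 28.
Best is slot 2, slot 3, and slot 6 with total expected clicks 28.

28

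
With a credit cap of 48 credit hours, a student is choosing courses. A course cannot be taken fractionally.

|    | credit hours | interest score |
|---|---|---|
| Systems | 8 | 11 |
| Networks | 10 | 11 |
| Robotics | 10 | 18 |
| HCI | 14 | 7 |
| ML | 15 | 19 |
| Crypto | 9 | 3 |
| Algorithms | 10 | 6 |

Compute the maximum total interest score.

Take Systems, Networks, Robotics, and ML: credit hours 8 + 10 + 10 + 15 = 43 ≤ 48, interest score 11 + 11 + 18 + 19 = 59.
No other feasible combination does better.

59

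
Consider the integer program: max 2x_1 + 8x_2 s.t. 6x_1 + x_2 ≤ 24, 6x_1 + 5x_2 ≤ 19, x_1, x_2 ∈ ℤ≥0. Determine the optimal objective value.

24

(x_1,x_2)=(0,3): 6·0+1·3=3≤24, 6·0+5·3=15≤19, objective 24.
(x_1,x_2)=(1,2): 6·1+1·2=8≤24, 6·1+5·2=16≤19, objective 18.
(x_1,x_2)=(0,2): 6·0+1·2=2≤24, 6·0+5·2=10≤19, objective 16.
Maximum is 24 at (x_1,x_2)=(0,3).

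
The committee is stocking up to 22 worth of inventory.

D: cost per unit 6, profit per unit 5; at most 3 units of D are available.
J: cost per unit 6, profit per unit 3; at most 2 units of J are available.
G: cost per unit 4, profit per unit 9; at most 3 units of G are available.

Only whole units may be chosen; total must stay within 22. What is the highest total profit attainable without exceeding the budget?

32

This is a bounded integer knapsack.
1×D and 3×G: cost 18 ≤ 22, profit 1·5 + 3·9 = 32.
1×J and 3×G: cost 18 ≤ 22, profit 1·3 + 3·9 = 30.
Best is 32.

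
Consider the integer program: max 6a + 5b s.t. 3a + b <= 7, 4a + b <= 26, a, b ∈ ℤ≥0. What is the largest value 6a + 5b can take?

35

(a,b)=(0,7): 3·0+1·7=7≤7, 4·0+1·7=7≤26, objective 35.
(a,b)=(0,6): 3·0+1·6=6≤7, 4·0+1·6=6≤26, objective 30.
No feasible integer point exceeds 35.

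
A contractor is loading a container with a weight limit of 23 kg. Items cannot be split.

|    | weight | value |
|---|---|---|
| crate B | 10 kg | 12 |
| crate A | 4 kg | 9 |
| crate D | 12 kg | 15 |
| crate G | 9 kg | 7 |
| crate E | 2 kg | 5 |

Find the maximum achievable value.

This is a 0-1 knapsack instance.
Take crate A, crate D, and crate E: weight 4 + 12 + 2 = 18 ≤ 23, value 9 + 15 + 5 = 29.
No other feasible combination does better.

29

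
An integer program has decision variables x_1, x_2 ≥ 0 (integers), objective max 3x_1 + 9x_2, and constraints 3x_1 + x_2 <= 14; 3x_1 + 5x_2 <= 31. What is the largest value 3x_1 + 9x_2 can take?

54

(x_1,x_2)=(0,6): 3·0+1·6=6≤14, 3·0+5·6=30≤31, objective 54.
(x_1,x_2)=(1,5): 3·1+1·5=8≤14, 3·1+5·5=28≤31, objective 48.
(x_1,x_2)=(0,5): 3·0+1·5=5≤14, 3·0+5·5=25≤31, objective 45.
The best lattice point is (0,6), giving 54.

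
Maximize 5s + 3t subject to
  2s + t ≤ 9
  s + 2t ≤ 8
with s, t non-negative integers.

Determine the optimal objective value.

Relaxing integrality, the LP optimum is 23.67 at (s,t) = (3.33, 2.33), which is not an integer point.
(s,t)=(4,1): 2·4+1·1=9≤9, 1·4+2·1=6≤8, objective 23.
(s,t)=(3,2): 2·3+1·2=8≤9, 1·3+2·2=7≤8, objective 21.
No feasible integer point exceeds 23.

23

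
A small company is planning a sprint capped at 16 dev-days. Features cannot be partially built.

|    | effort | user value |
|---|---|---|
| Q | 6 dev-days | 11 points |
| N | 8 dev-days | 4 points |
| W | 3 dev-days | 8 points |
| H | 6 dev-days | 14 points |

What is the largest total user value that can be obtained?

33

Q + H: effort 6 + 6 = 12 ≤ 16, user value 11 + 14 = 25.
Q + W + H: effort 6 + 3 + 6 = 15 ≤ 16, user value 11 + 8 + 14 = 33.
W + H: effort 3 + 6 = 9 ≤ 16, user value 8 + 14 = 22.
Best is Q, W, and H with total user value 33.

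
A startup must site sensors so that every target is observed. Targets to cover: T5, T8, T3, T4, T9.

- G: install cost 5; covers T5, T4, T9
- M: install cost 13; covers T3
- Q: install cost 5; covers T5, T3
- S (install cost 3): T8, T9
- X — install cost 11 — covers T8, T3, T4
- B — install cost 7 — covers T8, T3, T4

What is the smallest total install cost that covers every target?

Choose G and B: together they cover T5, T8, T3, T4, T9 — every target.
Total install cost: 5 + 7 = 12.

12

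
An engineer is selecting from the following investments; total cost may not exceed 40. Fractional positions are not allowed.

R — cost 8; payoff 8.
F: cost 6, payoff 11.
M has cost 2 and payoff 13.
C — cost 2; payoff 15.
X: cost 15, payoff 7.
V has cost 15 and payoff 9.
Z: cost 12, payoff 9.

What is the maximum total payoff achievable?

57

This is an integer program with binary decision variables.
R + F + M + C + Z: cost 8 + 6 + 2 + 2 + 12 = 30 ≤ 40, payoff 8 + 11 + 13 + 15 + 9 = 56.
F + M + C + V + Z: cost 6 + 2 + 2 + 15 + 12 = 37 ≤ 40, payoff 11 + 13 + 15 + 9 + 9 = 57.
R + F + M + C + V: cost 8 + 6 + 2 + 2 + 15 = 33 ≤ 40, payoff 8 + 11 + 13 + 15 + 9 = 56.
Best is F, M, C, V, and Z with total payoff 57.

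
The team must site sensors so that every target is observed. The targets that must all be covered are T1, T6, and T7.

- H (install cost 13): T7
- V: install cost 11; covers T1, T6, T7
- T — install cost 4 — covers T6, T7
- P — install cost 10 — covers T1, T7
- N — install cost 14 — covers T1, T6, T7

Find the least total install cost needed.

The greedy cost-per-new-target heuristic would pick T and P for 14, but a cheaper cover exists.
V alone covers T1, T6, T7 — every target.
Total install cost: 11.
No cover costs less than 11.

11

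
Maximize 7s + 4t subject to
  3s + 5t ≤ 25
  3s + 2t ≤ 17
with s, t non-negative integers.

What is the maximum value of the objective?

(s,t)=(5,1): 3·5+5·1=20≤25, 3·5+2·1=17≤17, objective 39.
(s,t)=(4,2): 3·4+5·2=22≤25, 3·4+2·2=16≤17, objective 36.
(s,t)=(5,0): 3·5+5·0=15≤25, 3·5+2·0=15≤17, objective 35.
No feasible integer point exceeds 39.

39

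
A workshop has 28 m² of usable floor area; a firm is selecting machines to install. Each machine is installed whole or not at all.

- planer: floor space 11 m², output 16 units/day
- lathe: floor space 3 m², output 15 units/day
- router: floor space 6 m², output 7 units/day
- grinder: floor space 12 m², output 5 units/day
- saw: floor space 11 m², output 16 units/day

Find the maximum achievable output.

47

planer + lathe + saw: floor space 11 + 3 + 11 = 25 ≤ 28, output 16 + 15 + 16 = 47.
planer + lathe + router: floor space 11 + 3 + 6 = 20 ≤ 28, output 16 + 15 + 7 = 38.
planer + router + saw: floor space 11 + 6 + 11 = 28 ≤ 28, output 16 + 7 + 16 = 39.
Best is planer, lathe, and saw with total output 47.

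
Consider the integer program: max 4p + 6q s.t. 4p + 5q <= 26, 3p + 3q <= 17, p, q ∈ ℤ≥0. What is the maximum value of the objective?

30

Relaxing integrality, the LP optimum is 31.20 at (p,q) = (0, 5.2), which is not an integer point.
(p,q)=(0,5): 4·0+5·5=25≤26, 3·0+3·5=15≤17, objective 30.
(p,q)=(1,4): 4·1+5·4=24≤26, 3·1+3·4=15≤17, objective 28.
(p,q)=(0,4): 4·0+5·4=20≤26, 3·0+3·4=12≤17, objective 24.
Maximum is 30 at (p,q)=(0,5).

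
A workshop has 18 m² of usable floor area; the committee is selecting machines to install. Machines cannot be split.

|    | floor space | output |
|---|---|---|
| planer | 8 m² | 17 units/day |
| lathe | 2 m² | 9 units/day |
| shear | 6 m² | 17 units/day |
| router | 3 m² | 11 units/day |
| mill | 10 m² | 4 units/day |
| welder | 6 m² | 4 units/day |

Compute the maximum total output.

45

Take planer, shear, and router: floor space 8 + 6 + 3 = 17 ≤ 18, output 17 + 17 + 11 = 45.
No other feasible combination does better.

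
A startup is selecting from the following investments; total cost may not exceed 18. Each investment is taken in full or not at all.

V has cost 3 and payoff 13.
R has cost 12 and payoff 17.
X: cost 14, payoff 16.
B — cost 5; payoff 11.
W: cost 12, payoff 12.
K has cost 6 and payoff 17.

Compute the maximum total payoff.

V + K: cost 3 + 6 = 9 ≤ 18, payoff 13 + 17 = 30.
V + B + K: cost 3 + 5 + 6 = 14 ≤ 18, payoff 13 + 11 + 17 = 41.
R + K: cost 12 + 6 = 18 ≤ 18, payoff 17 + 17 = 34.
Best is V, B, and K with total payoff 41.

41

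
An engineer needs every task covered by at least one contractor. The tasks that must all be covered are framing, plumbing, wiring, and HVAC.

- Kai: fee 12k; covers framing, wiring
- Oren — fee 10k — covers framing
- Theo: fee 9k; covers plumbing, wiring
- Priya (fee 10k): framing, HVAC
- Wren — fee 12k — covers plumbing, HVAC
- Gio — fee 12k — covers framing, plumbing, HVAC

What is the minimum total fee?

19

Choose Theo and Priya: together they cover framing, plumbing, wiring, HVAC — every task.
Total fee: 9 + 10 = 19.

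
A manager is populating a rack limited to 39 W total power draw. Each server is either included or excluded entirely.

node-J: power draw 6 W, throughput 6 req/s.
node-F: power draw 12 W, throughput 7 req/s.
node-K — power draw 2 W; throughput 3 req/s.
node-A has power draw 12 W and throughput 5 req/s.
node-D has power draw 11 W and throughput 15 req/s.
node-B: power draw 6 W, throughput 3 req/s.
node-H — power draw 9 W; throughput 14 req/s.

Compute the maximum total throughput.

42

This is a 0-1 knapsack instance.
Take node-J, node-F, node-D, and node-H: power draw 6 + 12 + 11 + 9 = 38 ≤ 39, throughput 6 + 7 + 15 + 14 = 42.
No other feasible combination does better.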